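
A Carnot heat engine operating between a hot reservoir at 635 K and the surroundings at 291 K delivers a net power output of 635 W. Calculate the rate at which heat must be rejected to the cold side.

For a reversible engine, η = 1 − T_C/T_H = 1 − 291.00/635.00 = 0.5417.
Since Q_C/Q_H = T_C/T_H and Q_H = W/η, Q_C = W·T_C/(T_H − T_C) = 635 × 291.00/344.00 = 537.2 W.

Q̇_C ≈ 537.2 W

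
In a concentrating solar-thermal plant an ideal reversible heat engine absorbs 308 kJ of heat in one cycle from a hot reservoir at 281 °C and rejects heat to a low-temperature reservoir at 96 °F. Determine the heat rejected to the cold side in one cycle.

T_H = 281 °C → 281 + 273.15 = 554.15 K.
T_C = 96 °F → (96 − 32) × 5/9 = 35.56 °C = 308.71 K.
The Carnot efficiency is η = 1 − T_C/T_H = 1 − 308.71/554.15 = 0.4429.
For a reversible cycle Q_C/Q_H = T_C/T_H, so Q_C = 308 × 308.71/554.15 = 172 kJ.

Q_C ≈ 172 kJ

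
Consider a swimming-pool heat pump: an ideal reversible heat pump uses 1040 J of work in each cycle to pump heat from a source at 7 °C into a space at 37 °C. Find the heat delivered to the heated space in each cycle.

T_H = 37 °C → 37 + 273.15 = 310.15 K.
T_C = 7 °C → 7 + 273.15 = 280.15 K.
The Carnot heat-pump COP is COP_HP = T_H/(T_H − T_C) = 310.15/30.00 = 10.3383.
Q_H = COP_HP · W = 10.3383 × 1040 = 10800 J.

Q_H ≈ 10800 J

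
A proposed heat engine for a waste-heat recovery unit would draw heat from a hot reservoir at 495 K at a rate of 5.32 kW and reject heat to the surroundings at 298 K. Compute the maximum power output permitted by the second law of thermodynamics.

By the Carnot theorem, η_max = 1 − T_C/T_H = 1 − 298.00/495.00 = 0.3980.
W_max = η_max · Q_H = 0.3980 × 5.32 = 2.12 kW.

Ẇ_max ≈ 2.12 kW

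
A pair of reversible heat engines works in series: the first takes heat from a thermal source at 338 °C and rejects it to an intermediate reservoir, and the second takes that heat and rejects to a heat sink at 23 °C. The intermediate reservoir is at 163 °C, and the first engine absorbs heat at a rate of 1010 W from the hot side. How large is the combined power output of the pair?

Ẇ_total ≈ 520.6 W

T_H = 338 °C → 338 + 273.15 = 611.15 K.
T_C = 23 °C → 23 + 273.15 = 296.15 K.
Two reversible stages in series are equivalent to a single Carnot engine between T_H and T_C, so η_total = 1 − T_C/T_H = 1 − 296.15/611.15 = 0.5154.
W_total = η_total · Q_H = 0.5154 × 1010 = 520.6 W.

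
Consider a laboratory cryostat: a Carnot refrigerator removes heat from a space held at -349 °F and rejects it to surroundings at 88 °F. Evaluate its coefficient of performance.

COP_R ≈ 0.2532

T_H = 88 °F → (88 − 32) × 5/9 = 31.11 °C = 304.26 K.
T_C = -349 °F → (-349 − 32) × 5/9 = -211.67 °C = 61.48 K.
The reversible coefficient of performance is COP_R = T_C/(T_H − T_C) = 61.48/(304.26 − 61.48) = 0.2532.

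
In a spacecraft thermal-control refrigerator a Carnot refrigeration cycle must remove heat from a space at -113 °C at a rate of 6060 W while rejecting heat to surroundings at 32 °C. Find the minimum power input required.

T_H = 32 °C → 32 + 273.15 = 305.15 K.
T_C = -113 °C → -113 + 273.15 = 160.15 K.
The reversible coefficient of performance is COP_R = T_C/(T_H − T_C) = 160.15/145.00 = 1.1045.
W = Q_C/COP_R = 6060/1.1045 = 5490 W.

Ẇ_in ≈ 5490 W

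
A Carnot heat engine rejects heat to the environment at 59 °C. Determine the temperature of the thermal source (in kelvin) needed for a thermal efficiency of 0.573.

T_C = 59 °C → 59 + 273.15 = 332.15 K.
From η = 1 − T_C/T_H, solving for T_H gives T_H = T_C/(1 − η) = 332.15/(1 − 0.573) = 778 K.

T_H ≈ 778 K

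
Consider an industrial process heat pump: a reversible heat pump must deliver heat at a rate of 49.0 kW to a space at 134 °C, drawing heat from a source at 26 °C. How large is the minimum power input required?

Ẇ_in ≈ 13.0 kW

T_H = 134 °C → 134 + 273.15 = 407.15 K.
T_C = 26 °C → 26 + 273.15 = 299.15 K.
For a reversible heat pump, COP_HP = T_H/(T_H − T_C) = 407.15/108.00 = 3.7699.
W = Q_H/COP_HP = 49.0/3.7699 = 13.0 kW.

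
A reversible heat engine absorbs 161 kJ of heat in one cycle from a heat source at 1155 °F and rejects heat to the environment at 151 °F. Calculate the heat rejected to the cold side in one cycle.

T_H = 1155 °F → (1155 − 32) × 5/9 = 623.89 °C = 897.04 K.
T_C = 151 °F → (151 − 32) × 5/9 = 66.11 °C = 339.26 K.
The Carnot efficiency is η = 1 − T_C/T_H = 1 − 339.26/897.04 = 0.6218.
For a reversible cycle Q_C/Q_H = T_C/T_H, so Q_C = 161 × 339.26/897.04 = 60.89 kJ.

Q_C ≈ 60.89 kJ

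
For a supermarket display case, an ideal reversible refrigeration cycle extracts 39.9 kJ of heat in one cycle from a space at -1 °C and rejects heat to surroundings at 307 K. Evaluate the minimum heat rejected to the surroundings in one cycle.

T_C = -1 °C → -1 + 273.15 = 272.15 K.
For a reversible cycle Q_H/Q_C = T_H/T_C, so Q_H = Q_C·T_H/T_C = 39.9 × 307.00/272.15 = 45.01 kJ.

Q_H ≈ 45.01 kJ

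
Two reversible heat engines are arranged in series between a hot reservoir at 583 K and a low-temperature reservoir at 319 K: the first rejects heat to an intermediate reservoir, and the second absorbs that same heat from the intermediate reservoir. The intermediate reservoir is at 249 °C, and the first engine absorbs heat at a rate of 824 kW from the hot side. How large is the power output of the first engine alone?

T_m = 249 °C → 249 + 273.15 = 522.15 K.
First-stage efficiency η₁ = 1 − T_m/T_H = 1 − 522.15/583.00 = 0.1044.
W₁ = η₁·Q_H = 0.1044 × 824 = 86.00 kW.

Ẇ₁ ≈ 86.00 kW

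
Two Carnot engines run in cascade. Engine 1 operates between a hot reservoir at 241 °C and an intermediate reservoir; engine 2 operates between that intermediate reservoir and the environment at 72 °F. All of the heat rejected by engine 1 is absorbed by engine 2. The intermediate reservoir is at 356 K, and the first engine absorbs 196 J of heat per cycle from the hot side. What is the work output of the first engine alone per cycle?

T_H = 241 °C → 241 + 273.15 = 514.15 K.
T_C = 72 °F → (72 − 32) × 5/9 = 22.22 °C = 295.37 K.
First-stage efficiency η₁ = 1 − T_m/T_H = 1 − 356.00/514.15 = 0.3076.
W₁ = η₁·Q_H = 0.3076 × 196 = 60.3 J.

W₁ ≈ 60.3 J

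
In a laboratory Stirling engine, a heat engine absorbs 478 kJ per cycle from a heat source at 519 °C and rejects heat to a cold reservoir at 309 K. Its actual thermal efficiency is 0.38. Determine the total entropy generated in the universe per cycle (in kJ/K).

ΔS_univ ≈ 0.3557 kJ/K

T_H = 519 °C → 519 + 273.15 = 792.15 K.
W = η·Q_H = 0.38 × 478 = 181.6 kJ, so Q_C = Q_H − W = 296.4 kJ.
The hot reservoir loses entropy Q_H/T_H = 478/792.15 = 0.6034 kJ/K; the cold reservoir gains Q_C/T_C = 296.4/309.00 = 0.9591 kJ/K.
ΔS_univ = −Q_H/T_H + Q_C/T_C = 0.3557 kJ/K (> 0, since η = 0.38 < η_Carnot = 0.610).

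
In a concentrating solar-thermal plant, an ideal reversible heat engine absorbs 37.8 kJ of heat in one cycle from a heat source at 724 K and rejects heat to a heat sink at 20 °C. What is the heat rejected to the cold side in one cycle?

T_C = 20 °C → 20 + 273.15 = 293.15 K.
The Carnot efficiency is η = 1 − T_C/T_H = 1 − 293.15/724.00 = 0.5951.
For a reversible cycle Q_C/Q_H = T_C/T_H, so Q_C = 37.8 × 293.15/724.00 = 15.3 kJ.

Q_C ≈ 15.3 kJ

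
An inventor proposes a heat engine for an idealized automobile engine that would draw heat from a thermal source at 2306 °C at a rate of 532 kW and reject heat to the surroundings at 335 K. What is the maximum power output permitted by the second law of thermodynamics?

Ẇ_max ≈ 463 kW

T_H = 2306 °C → 2306 + 273.15 = 2579.15 K.
By the Carnot theorem, η_max = 1 − T_C/T_H = 1 − 335.00/2579.15 = 0.8701.
W_max = η_max · Q_H = 0.8701 × 532 = 463 kW.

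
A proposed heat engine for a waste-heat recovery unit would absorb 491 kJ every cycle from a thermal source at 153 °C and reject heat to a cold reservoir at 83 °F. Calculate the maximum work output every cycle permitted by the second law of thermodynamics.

T_H = 153 °C → 153 + 273.15 = 426.15 K.
T_C = 83 °F → (83 − 32) × 5/9 = 28.33 °C = 301.48 K.
No engine can exceed the Carnot limit: η_max = 1 − T_C/T_H = 1 − 301.48/426.15 = 0.2925.
W_max = η_max · Q_H = 0.2925 × 491 = 144 kJ.

W_max ≈ 144 kJ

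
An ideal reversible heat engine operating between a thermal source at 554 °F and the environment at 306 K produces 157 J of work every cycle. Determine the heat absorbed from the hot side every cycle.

Q_H ≈ 343.8 J

T_H = 554 °F → (554 − 32) × 5/9 = 290.00 °C = 563.15 K.
The Carnot efficiency is η = 1 − T_C/T_H = 1 − 306.00/563.15 = 0.4566.
Q_H = W/η = 157/0.4566 = 343.8 J.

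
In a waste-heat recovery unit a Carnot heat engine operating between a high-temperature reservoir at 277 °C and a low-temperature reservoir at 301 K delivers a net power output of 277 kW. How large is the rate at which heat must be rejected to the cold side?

T_H = 277 °C → 277 + 273.15 = 550.15 K.
Since the cycle is reversible, η = 1 − T_C/T_H = 1 − 301.00/550.15 = 0.4529.
Since Q_C/Q_H = T_C/T_H and Q_H = W/η, Q_C = W·T_C/(T_H − T_C) = 277 × 301.00/249.15 = 335 kW.

Q̇_C ≈ 335 kW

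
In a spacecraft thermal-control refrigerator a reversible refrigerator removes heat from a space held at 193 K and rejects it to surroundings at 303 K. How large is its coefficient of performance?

Carnot COP: COP_R = T_C/(T_H − T_C) = 193.00/(303.00 − 193.00) = 1.75.

COP_R ≈ 1.75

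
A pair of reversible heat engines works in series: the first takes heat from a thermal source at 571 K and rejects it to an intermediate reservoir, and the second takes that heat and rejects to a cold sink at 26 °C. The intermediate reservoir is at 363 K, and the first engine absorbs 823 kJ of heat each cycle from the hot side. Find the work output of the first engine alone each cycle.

T_C = 26 °C → 26 + 273.15 = 299.15 K.
First-stage efficiency η₁ = 1 − T_m/T_H = 1 − 363.00/571.00 = 0.3643.
W₁ = η₁·Q_H = 0.3643 × 823 = 300 kJ.

W₁ ≈ 300 kJ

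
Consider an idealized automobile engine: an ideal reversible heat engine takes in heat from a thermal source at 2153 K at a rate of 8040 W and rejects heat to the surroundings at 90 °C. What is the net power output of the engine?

T_C = 90 °C → 90 + 273.15 = 363.15 K.
The Carnot efficiency is η = 1 − T_C/T_H = 1 − 363.15/2153.00 = 0.8313.
W = η·Q_H = 0.8313 × 8040 = 6680 W.

Ẇ ≈ 6680 W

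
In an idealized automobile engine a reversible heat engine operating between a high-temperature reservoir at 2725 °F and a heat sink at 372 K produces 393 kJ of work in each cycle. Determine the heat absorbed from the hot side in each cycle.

T_H = 2725 °F → (2725 − 32) × 5/9 = 1496.11 °C = 1769.26 K.
Carnot efficiency: η = 1 − T_C/T_H = 1 − 372.00/1769.26 = 0.7897.
Q_H = W/η = 393/0.7897 = 497.6 kJ.

Q_H ≈ 497.6 kJ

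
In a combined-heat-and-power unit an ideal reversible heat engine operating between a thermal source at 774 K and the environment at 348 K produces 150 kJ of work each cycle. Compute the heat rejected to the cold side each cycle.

Q_C ≈ 123 kJ

The Carnot efficiency is η = 1 − T_C/T_H = 1 − 348.00/774.00 = 0.5504.
Since Q_C/Q_H = T_C/T_H and Q_H = W/η, Q_C = W·T_C/(T_H − T_C) = 150 × 348.00/426.00 = 123 kJ.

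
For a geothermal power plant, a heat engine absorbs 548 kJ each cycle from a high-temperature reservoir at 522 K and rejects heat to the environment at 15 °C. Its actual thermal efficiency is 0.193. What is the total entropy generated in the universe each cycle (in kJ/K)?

T_C = 15 °C → 15 + 273.15 = 288.15 K.
W = η·Q_H = 0.193 × 548 = 105.8 kJ, so Q_C = Q_H − W = 442.2 kJ.
The hot reservoir loses entropy Q_H/T_H = 548/522.00 = 1.050 kJ/K; the cold reservoir gains Q_C/T_C = 442.2/288.15 = 1.535 kJ/K.
ΔS_univ = −Q_H/T_H + Q_C/T_C = 0.4849 kJ/K (> 0, since η = 0.193 < η_Carnot = 0.448).

ΔS_univ ≈ 0.4849 kJ/K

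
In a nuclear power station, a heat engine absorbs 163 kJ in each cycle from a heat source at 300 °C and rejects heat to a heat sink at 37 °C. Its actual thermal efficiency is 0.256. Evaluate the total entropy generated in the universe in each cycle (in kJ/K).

T_H = 300 °C → 300 + 273.15 = 573.15 K.
T_C = 37 °C → 37 + 273.15 = 310.15 K.
W = η·Q_H = 0.256 × 163 = 41.73 kJ, so Q_C = Q_H − W = 121.3 kJ.
Reservoir entropy changes: ΔS_H = −Q_H/T_H = −163/573.15 = -0.2844 kJ/K and ΔS_C = +Q_C/T_C = 121.3/310.15 = 0.3910 kJ/K.
ΔS_univ = −Q_H/T_H + Q_C/T_C = 0.107 kJ/K (> 0, since η = 0.256 < η_Carnot = 0.459).

ΔS_univ ≈ 0.107 kJ/K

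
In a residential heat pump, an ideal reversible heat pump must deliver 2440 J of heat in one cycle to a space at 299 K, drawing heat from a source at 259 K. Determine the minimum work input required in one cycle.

For a reversible heat pump, COP_HP = T_H/(T_H − T_C) = 299.00/40.00 = 7.4750.
W = Q_H/COP_HP = 2440/7.4750 = 326 J.

W_in ≈ 326 J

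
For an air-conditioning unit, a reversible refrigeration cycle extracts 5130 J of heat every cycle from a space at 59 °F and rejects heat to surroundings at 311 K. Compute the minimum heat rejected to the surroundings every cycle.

T_C = 59 °F → (59 − 32) × 5/9 = 15.00 °C = 288.15 K.
For a reversible cycle Q_H/Q_C = T_H/T_C, so Q_H = Q_C·T_H/T_C = 5130 × 311.00/288.15 = 5540 J.

Q_H ≈ 5540 J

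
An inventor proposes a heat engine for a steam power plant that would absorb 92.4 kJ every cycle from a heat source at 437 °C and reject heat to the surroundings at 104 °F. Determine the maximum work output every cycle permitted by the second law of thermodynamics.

W_max ≈ 51.7 kJ

T_H = 437 °C → 437 + 273.15 = 710.15 K.
T_C = 104 °F → (104 − 32) × 5/9 = 40.00 °C = 313.15 K.
No engine can exceed the Carnot limit: η_max = 1 − T_C/T_H = 1 − 313.15/710.15 = 0.5590.
W_max = η_max · Q_H = 0.5590 × 92.4 = 51.7 kJ.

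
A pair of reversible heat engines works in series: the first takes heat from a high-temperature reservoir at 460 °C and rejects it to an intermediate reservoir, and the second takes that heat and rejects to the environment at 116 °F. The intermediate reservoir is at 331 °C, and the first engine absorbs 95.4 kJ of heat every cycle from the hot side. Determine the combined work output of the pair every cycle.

T_H = 460 °C → 460 + 273.15 = 733.15 K.
T_C = 116 °F → (116 − 32) × 5/9 = 46.67 °C = 319.82 K.
Two reversible stages in series are equivalent to a single Carnot engine between T_H and T_C, so η_total = 1 − T_C/T_H = 1 − 319.82/733.15 = 0.5638.
W_total = η_total · Q_H = 0.5638 × 95.4 = 53.8 kJ.

W_total ≈ 53.8 kJ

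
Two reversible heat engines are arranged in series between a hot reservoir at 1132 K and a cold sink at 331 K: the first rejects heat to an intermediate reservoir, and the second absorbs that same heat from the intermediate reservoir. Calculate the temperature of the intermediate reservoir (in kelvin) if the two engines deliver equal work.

T_m ≈ 732 K

For reversible stages Q_m = Q_H·(T_m/T_H). Setting W₁ = Q_H(1 − T_m/T_H) equal to W₂ = Q_m(1 − T_C/T_m) = Q_H·(T_m − T_C)/T_H gives T_H − T_m = T_m − T_C, so T_m = (T_H + T_C)/2 = (1132.00 + 331.00)/2 = 732 K.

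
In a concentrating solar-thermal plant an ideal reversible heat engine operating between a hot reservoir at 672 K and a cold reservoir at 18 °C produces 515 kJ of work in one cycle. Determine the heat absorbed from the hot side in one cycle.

T_C = 18 °C → 18 + 273.15 = 291.15 K.
For a reversible engine, η = 1 − T_C/T_H = 1 − 291.15/672.00 = 0.5667.
Q_H = W/η = 515/0.5667 = 909 kJ.

Q_H ≈ 909 kJ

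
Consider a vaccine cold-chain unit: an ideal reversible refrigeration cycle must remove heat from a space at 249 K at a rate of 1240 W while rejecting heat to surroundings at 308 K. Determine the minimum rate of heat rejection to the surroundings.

For a reversible cycle Q_H/Q_C = T_H/T_C, so Q_H = Q_C·T_H/T_C = 1240 × 308.00/249.00 = 1534 W.

Q̇_H ≈ 1534 W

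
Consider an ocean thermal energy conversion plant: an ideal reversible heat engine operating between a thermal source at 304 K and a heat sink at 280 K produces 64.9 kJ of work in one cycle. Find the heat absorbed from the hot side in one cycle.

Q_H ≈ 822.1 kJ

Since the cycle is reversible, η = 1 − T_C/T_H = 1 − 280.00/304.00 = 0.0789.
Q_H = W/η = 64.9/0.0789 = 822.1 kJ.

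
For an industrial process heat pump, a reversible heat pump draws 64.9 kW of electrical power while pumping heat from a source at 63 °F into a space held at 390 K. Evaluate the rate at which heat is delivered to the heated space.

T_C = 63 °F → (63 − 32) × 5/9 = 17.22 °C = 290.37 K.
The Carnot heat-pump COP is COP_HP = T_H/(T_H − T_C) = 390.00/99.63 = 3.9146.
Q_H = COP_HP · W = 3.9146 × 64.9 = 254 kW.

Q̇_H ≈ 254 kW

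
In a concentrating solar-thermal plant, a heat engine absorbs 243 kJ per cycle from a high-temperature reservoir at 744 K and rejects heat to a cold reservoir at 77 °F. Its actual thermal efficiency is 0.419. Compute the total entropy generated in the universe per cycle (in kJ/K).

ΔS_univ ≈ 0.147 kJ/K

T_C = 77 °F → (77 − 32) × 5/9 = 25.00 °C = 298.15 K.
W = η·Q_H = 0.419 × 243 = 101.8 kJ, so Q_C = Q_H − W = 141.2 kJ.
Entropy balance on the reservoirs: −Q_H/T_H = -0.3266 kJ/K, +Q_C/T_C = 0.4735 kJ/K.
ΔS_univ = −Q_H/T_H + Q_C/T_C = 0.147 kJ/K (> 0, since η = 0.419 < η_Carnot = 0.599).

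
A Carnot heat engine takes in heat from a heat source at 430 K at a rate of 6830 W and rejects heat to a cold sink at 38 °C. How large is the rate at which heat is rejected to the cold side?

T_C = 38 °C → 38 + 273.15 = 311.15 K.
The Carnot efficiency is η = 1 − T_C/T_H = 1 − 311.15/430.00 = 0.2764.
For a reversible cycle Q_C/Q_H = T_C/T_H, so Q_C = 6830 × 311.15/430.00 = 4940 W.

Q̇_C ≈ 4940 W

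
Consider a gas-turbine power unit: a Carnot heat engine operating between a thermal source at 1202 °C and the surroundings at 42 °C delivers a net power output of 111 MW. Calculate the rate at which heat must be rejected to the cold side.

Q̇_C ≈ 30.16 MW

T_H = 1202 °C → 1202 + 273.15 = 1475.15 K.
T_C = 42 °C → 42 + 273.15 = 315.15 K.
For a reversible engine, η = 1 − T_C/T_H = 1 − 315.15/1475.15 = 0.7864.
Since Q_C/Q_H = T_C/T_H and Q_H = W/η, Q_C = W·T_C/(T_H − T_C) = 111 × 315.15/1160.00 = 30.16 MW.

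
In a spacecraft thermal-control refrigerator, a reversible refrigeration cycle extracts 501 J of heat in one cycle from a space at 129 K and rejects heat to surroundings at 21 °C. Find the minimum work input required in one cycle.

T_H = 21 °C → 21 + 273.15 = 294.15 K.
For a reversible refrigerator, COP_R = T_C/(T_H − T_C) = 129.00/165.15 = 0.7811.
W = Q_C/COP_R = 501/0.7811 = 641 J.

W_in ≈ 641 J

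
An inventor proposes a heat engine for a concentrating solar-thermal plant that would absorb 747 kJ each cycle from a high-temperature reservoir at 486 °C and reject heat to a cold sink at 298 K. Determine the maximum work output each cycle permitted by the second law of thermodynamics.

T_H = 486 °C → 486 + 273.15 = 759.15 K.
The upper bound on efficiency is η_max = 1 − T_C/T_H = 1 − 298.00/759.15 = 0.6075.
W_max = η_max · Q_H = 0.6075 × 747 = 453.8 kJ.

W_max ≈ 453.8 kJ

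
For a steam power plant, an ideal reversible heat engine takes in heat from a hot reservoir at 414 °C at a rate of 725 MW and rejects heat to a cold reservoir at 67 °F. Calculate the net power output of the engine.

Ẇ ≈ 416 MW

T_H = 414 °C → 414 + 273.15 = 687.15 K.
T_C = 67 °F → (67 − 32) × 5/9 = 19.44 °C = 292.59 K.
Carnot efficiency: η = 1 − T_C/T_H = 1 − 292.59/687.15 = 0.5742.
W = η·Q_H = 0.5742 × 725 = 416 MW.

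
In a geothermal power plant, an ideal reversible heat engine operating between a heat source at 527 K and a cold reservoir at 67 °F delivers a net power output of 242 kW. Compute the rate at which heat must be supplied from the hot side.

Q̇_H ≈ 544 kW

T_C = 67 °F → (67 − 32) × 5/9 = 19.44 °C = 292.59 K.
η_rev = 1 − T_C/T_H = 1 − 292.59/527.00 = 0.4448.
Q_H = W/η = 242/0.4448 = 544 kW.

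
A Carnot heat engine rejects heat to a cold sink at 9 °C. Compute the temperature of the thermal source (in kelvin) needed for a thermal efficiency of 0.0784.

T_H ≈ 306.2 K

T_C = 9 °C → 9 + 273.15 = 282.15 K.
From η = 1 − T_C/T_H, solving for T_H gives T_H = T_C/(1 − η) = 282.15/(1 − 0.0784) = 306.2 K.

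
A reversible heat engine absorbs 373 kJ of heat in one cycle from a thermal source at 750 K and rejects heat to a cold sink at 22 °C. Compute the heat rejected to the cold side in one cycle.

T_C = 22 °C → 22 + 273.15 = 295.15 K.
Carnot efficiency: η = 1 − T_C/T_H = 1 − 295.15/750.00 = 0.6065.
For a reversible cycle Q_C/Q_H = T_C/T_H, so Q_C = 373 × 295.15/750.00 = 147 kJ.

Q_C ≈ 147 kJ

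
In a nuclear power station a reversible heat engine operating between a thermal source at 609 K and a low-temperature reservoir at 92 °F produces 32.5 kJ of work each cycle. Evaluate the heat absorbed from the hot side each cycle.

Q_H ≈ 65.4 kJ

T_C = 92 °F → (92 − 32) × 5/9 = 33.33 °C = 306.48 K.
The Carnot efficiency is η = 1 − T_C/T_H = 1 − 306.48/609.00 = 0.4967.
Q_H = W/η = 32.5/0.4967 = 65.4 kJ.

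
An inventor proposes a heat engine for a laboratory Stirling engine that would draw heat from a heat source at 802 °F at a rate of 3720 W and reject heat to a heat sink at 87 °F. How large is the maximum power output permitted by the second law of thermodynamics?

Ẇ_max ≈ 2108 W

T_H = 802 °F → (802 − 32) × 5/9 = 427.78 °C = 700.93 K.
T_C = 87 °F → (87 − 32) × 5/9 = 30.56 °C = 303.71 K.
By the Carnot theorem, η_max = 1 − T_C/T_H = 1 − 303.71/700.93 = 0.5667.
W_max = η_max · Q_H = 0.5667 × 3720 = 2108 W.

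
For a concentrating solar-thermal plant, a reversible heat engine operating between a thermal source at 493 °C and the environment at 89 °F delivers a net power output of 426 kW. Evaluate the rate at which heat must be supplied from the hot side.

Q̇_H ≈ 707.5 kW

T_H = 493 °C → 493 + 273.15 = 766.15 K.
T_C = 89 °F → (89 − 32) × 5/9 = 31.67 °C = 304.82 K.
For a reversible engine, η = 1 − T_C/T_H = 1 − 304.82/766.15 = 0.6021.
Q_H = W/η = 426/0.6021 = 707.5 kW.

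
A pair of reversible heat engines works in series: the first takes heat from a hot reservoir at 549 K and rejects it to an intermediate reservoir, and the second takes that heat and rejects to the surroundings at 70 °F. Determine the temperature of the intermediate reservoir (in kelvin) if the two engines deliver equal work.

T_m ≈ 421.6 K

T_C = 70 °F → (70 − 32) × 5/9 = 21.11 °C = 294.26 K.
For reversible stages Q_m = Q_H·(T_m/T_H). Setting W₁ = Q_H(1 − T_m/T_H) equal to W₂ = Q_m(1 − T_C/T_m) = Q_H·(T_m − T_C)/T_H gives T_H − T_m = T_m − T_C, so T_m = (T_H + T_C)/2 = (549.00 + 294.26)/2 = 421.6 K.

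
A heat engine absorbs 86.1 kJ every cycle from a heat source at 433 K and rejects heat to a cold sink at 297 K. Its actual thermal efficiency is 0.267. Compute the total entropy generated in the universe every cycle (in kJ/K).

ΔS_univ ≈ 0.0137 kJ/K

W = η·Q_H = 0.267 × 86.1 = 22.99 kJ, so Q_C = Q_H − W = 63.11 kJ.
Entropy balance on the reservoirs: −Q_H/T_H = -0.1988 kJ/K, +Q_C/T_C = 0.2125 kJ/K.
ΔS_univ = −Q_H/T_H + Q_C/T_C = 0.0137 kJ/K (> 0, since η = 0.267 < η_Carnot = 0.314).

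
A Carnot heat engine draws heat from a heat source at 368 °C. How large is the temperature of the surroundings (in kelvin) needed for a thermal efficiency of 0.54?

T_C ≈ 295 K

T_H = 368 °C → 368 + 273.15 = 641.15 K.
From η = 1 − T_C/T_H, T_C = T_H·(1 − η) = 641.15 × (1 − 0.54) = 295 K.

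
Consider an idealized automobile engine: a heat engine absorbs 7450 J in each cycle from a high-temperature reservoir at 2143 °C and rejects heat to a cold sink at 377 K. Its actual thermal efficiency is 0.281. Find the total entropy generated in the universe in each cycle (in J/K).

T_H = 2143 °C → 2143 + 273.15 = 2416.15 K.
W = η·Q_H = 0.281 × 7450 = 2093 J, so Q_C = Q_H − W = 5357 J.
Reservoir entropy changes: ΔS_H = −Q_H/T_H = −7450/2416.15 = -3.083 J/K and ΔS_C = +Q_C/T_C = 5357/377.00 = 14.21 J/K.
ΔS_univ = −Q_H/T_H + Q_C/T_C = 11.12 J/K (> 0, since η = 0.281 < η_Carnot = 0.844).

ΔS_univ ≈ 11.12 J/K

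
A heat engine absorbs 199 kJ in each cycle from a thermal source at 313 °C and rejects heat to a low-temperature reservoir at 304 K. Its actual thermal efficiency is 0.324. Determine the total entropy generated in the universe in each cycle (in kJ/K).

ΔS_univ ≈ 0.1030 kJ/K

T_H = 313 °C → 313 + 273.15 = 586.15 K.
W = η·Q_H = 0.324 × 199 = 64.48 kJ, so Q_C = Q_H − W = 134.5 kJ.
Entropy balance on the reservoirs: −Q_H/T_H = -0.3395 kJ/K, +Q_C/T_C = 0.4425 kJ/K.
ΔS_univ = −Q_H/T_H + Q_C/T_C = 0.1030 kJ/K (> 0, since η = 0.324 < η_Carnot = 0.481).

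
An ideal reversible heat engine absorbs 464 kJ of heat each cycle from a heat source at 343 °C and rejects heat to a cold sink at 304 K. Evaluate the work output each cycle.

T_H = 343 °C → 343 + 273.15 = 616.15 K.
For a reversible engine, η = 1 − T_C/T_H = 1 − 304.00/616.15 = 0.5066.
W = η·Q_H = 0.5066 × 464 = 235 kJ.

W ≈ 235 kJ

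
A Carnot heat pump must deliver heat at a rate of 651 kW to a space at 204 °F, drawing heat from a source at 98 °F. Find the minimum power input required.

T_H = 204 °F → (204 − 32) × 5/9 = 95.56 °C = 368.71 K.
T_C = 98 °F → (98 − 32) × 5/9 = 36.67 °C = 309.82 K.
COP_HP = T_H/(T_H − T_C) = 368.71/58.89 = 6.2610.
W = Q_H/COP_HP = 651/6.2610 = 104 kW.

Ẇ_in ≈ 104 kW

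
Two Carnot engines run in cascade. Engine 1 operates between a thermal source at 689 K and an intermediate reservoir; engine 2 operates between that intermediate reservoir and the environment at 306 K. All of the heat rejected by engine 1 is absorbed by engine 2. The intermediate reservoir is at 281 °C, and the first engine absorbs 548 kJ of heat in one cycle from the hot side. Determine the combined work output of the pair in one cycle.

Two reversible stages in series are equivalent to a single Carnot engine between T_H and T_C, so η_total = 1 − T_C/T_H = 1 − 306.00/689.00 = 0.5559.
W_total = η_total · Q_H = 0.5559 × 548 = 305 kJ.

W_total ≈ 305 kJ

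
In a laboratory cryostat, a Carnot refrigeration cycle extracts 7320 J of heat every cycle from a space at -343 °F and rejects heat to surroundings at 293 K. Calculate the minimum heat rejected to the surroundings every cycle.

Q_H ≈ 33090 J

T_C = -343 °F → (-343 − 32) × 5/9 = -208.33 °C = 64.82 K.
For a reversible cycle Q_H/Q_C = T_H/T_C, so Q_H = Q_C·T_H/T_C = 7320 × 293.00/64.82 = 33090 J.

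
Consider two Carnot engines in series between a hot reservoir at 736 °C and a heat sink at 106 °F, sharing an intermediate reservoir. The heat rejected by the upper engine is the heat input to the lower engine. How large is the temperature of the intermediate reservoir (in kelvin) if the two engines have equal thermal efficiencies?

T_m ≈ 563.1 K

T_H = 736 °C → 736 + 273.15 = 1009.15 K.
T_C = 106 °F → (106 − 32) × 5/9 = 41.11 °C = 314.26 K.
Equal efficiencies require 1 − T_m/T_H = 1 − T_C/T_m, i.e. T_m/T_H = T_C/T_m, so T_m = √(T_H·T_C) = √(1009.15 × 314.26) = 563.1 K.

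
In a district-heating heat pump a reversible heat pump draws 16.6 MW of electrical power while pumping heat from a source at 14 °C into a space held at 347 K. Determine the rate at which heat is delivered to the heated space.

T_C = 14 °C → 14 + 273.15 = 287.15 K.
Reversible heating COP: COP_HP = T_H/(T_H − T_C) = 347.00/59.85 = 5.7978.
Q_H = COP_HP · W = 5.7978 × 16.6 = 96.24 MW.

Q̇_H ≈ 96.24 MW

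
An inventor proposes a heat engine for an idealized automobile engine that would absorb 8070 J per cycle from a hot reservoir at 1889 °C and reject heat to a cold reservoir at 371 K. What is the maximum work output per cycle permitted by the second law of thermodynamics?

W_max ≈ 6690 J

T_H = 1889 °C → 1889 + 273.15 = 2162.15 K.
By the Carnot theorem, η_max = 1 − T_C/T_H = 1 − 371.00/2162.15 = 0.8284.
W_max = η_max · Q_H = 0.8284 × 8070 = 6690 J.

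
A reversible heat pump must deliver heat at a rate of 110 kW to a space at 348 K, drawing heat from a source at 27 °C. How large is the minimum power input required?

Ẇ_in ≈ 15.13 kW

T_C = 27 °C → 27 + 273.15 = 300.15 K.
Reversible heating COP: COP_HP = T_H/(T_H − T_C) = 348.00/47.85 = 7.2727.
W = Q_H/COP_HP = 110/7.2727 = 15.13 kW.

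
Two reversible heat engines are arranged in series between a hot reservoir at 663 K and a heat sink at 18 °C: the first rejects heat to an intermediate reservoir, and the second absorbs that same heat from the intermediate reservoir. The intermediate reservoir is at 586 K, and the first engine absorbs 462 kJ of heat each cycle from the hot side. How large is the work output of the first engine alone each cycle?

T_C = 18 °C → 18 + 273.15 = 291.15 K.
First-stage efficiency η₁ = 1 − T_m/T_H = 1 − 586.00/663.00 = 0.1161.
W₁ = η₁·Q_H = 0.1161 × 462 = 53.7 kJ.

W₁ ≈ 53.7 kJ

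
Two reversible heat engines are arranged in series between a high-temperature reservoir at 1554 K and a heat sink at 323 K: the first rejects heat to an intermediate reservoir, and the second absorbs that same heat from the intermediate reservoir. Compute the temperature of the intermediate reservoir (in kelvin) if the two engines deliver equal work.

For reversible stages Q_m = Q_H·(T_m/T_H). Setting W₁ = Q_H(1 − T_m/T_H) equal to W₂ = Q_m(1 − T_C/T_m) = Q_H·(T_m − T_C)/T_H gives T_H − T_m = T_m − T_C, so T_m = (T_H + T_C)/2 = (1554.00 + 323.00)/2 = 938 K.

T_m ≈ 938 K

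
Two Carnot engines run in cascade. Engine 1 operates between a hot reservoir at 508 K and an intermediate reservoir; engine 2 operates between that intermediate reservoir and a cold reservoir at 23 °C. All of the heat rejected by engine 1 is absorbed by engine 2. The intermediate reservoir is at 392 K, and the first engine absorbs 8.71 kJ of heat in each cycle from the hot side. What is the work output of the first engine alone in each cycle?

W₁ ≈ 1.99 kJ

T_C = 23 °C → 23 + 273.15 = 296.15 K.
First-stage efficiency η₁ = 1 − T_m/T_H = 1 − 392.00/508.00 = 0.2283.
W₁ = η₁·Q_H = 0.2283 × 8.71 = 1.99 kJ.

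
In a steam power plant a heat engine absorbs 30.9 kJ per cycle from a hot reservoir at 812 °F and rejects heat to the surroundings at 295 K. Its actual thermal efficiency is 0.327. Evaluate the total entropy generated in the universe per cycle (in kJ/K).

ΔS_univ ≈ 0.02676 kJ/K

T_H = 812 °F → (812 − 32) × 5/9 = 433.33 °C = 706.48 K.
W = η·Q_H = 0.327 × 30.9 = 10.10 kJ, so Q_C = Q_H − W = 20.80 kJ.
Reservoir entropy changes: ΔS_H = −Q_H/T_H = −30.9/706.48 = -0.04374 kJ/K and ΔS_C = +Q_C/T_C = 20.80/295.00 = 0.07049 kJ/K.
ΔS_univ = −Q_H/T_H + Q_C/T_C = 0.02676 kJ/K (> 0, since η = 0.327 < η_Carnot = 0.582).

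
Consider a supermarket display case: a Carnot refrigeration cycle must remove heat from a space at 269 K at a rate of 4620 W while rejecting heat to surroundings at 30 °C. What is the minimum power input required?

Ẇ_in ≈ 586.5 W

T_H = 30 °C → 30 + 273.15 = 303.15 K.
Carnot COP: COP_R = T_C/(T_H − T_C) = 269.00/34.15 = 7.8770.
W = Q_C/COP_R = 4620/7.8770 = 586.5 W.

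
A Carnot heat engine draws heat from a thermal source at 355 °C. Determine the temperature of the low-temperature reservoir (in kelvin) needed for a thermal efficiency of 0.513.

T_C ≈ 305.9 K

T_H = 355 °C → 355 + 273.15 = 628.15 K.
From η = 1 − T_C/T_H, T_C = T_H·(1 − η) = 628.15 × (1 − 0.513) = 305.9 K.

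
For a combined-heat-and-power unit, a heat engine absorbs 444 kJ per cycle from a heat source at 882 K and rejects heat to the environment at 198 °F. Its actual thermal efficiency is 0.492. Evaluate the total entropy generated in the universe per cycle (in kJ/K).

ΔS_univ ≈ 0.114 kJ/K

T_C = 198 °F → (198 − 32) × 5/9 = 92.22 °C = 365.37 K.
W = η·Q_H = 0.492 × 444 = 218.4 kJ, so Q_C = Q_H − W = 225.6 kJ.
Entropy balance on the reservoirs: −Q_H/T_H = -0.5034 kJ/K, +Q_C/T_C = 0.6173 kJ/K.
ΔS_univ = −Q_H/T_H + Q_C/T_C = 0.114 kJ/K (> 0, since η = 0.492 < η_Carnot = 0.586).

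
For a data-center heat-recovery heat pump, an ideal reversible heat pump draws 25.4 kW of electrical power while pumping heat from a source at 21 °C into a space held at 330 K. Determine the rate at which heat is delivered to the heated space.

T_C = 21 °C → 21 + 273.15 = 294.15 K.
The Carnot heat-pump COP is COP_HP = T_H/(T_H − T_C) = 330.00/35.85 = 9.2050.
Q_H = COP_HP · W = 9.2050 × 25.4 = 234 kW.

Q̇_H ≈ 234 kW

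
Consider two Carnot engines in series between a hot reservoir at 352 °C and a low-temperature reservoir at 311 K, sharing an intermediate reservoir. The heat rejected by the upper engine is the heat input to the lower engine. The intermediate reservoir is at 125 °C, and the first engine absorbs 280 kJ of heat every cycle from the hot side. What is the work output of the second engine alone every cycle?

T_H = 352 °C → 352 + 273.15 = 625.15 K.
T_m = 125 °C → 125 + 273.15 = 398.15 K.
Heat entering the second stage: Q_m = Q_H·(T_m/T_H) = 280 × 398.15/625.15 = 178 kJ.
Second-stage efficiency η₂ = 1 − T_C/T_m = 1 − 311.00/398.15 = 0.2189, so W₂ = η₂·Q_m = 39.0 kJ.

W₂ ≈ 39.0 kJ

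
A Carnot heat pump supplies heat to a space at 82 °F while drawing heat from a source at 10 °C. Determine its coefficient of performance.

COP_HP ≈ 16.9

T_H = 82 °F → (82 − 32) × 5/9 = 27.78 °C = 300.93 K.
T_C = 10 °C → 10 + 273.15 = 283.15 K.
Reversible heating COP: COP_HP = T_H/(T_H − T_C) = 300.93/(300.93 − 283.15) = 16.9.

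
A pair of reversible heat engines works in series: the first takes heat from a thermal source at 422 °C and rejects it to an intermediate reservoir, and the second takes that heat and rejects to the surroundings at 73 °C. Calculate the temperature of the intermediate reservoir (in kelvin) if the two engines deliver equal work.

T_H = 422 °C → 422 + 273.15 = 695.15 K.
T_C = 73 °C → 73 + 273.15 = 346.15 K.
For reversible stages Q_m = Q_H·(T_m/T_H). Setting W₁ = Q_H(1 − T_m/T_H) equal to W₂ = Q_m(1 − T_C/T_m) = Q_H·(T_m − T_C)/T_H gives T_H − T_m = T_m − T_C, so T_m = (T_H + T_C)/2 = (695.15 + 346.15)/2 = 521 K.

T_m ≈ 521 K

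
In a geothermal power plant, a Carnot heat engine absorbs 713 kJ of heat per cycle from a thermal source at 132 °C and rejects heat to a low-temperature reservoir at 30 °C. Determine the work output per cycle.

W ≈ 180 kJ

T_H = 132 °C → 132 + 273.15 = 405.15 K.
T_C = 30 °C → 30 + 273.15 = 303.15 K.
Since the cycle is reversible, η = 1 − T_C/T_H = 1 − 303.15/405.15 = 0.2518.
W = η·Q_H = 0.2518 × 713 = 180 kJ.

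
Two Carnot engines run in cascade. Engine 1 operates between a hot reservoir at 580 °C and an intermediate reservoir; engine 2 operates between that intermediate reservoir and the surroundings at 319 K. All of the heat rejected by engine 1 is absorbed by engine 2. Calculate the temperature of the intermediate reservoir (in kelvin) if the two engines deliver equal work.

T_H = 580 °C → 580 + 273.15 = 853.15 K.
For reversible stages Q_m = Q_H·(T_m/T_H). Setting W₁ = Q_H(1 − T_m/T_H) equal to W₂ = Q_m(1 − T_C/T_m) = Q_H·(T_m − T_C)/T_H gives T_H − T_m = T_m − T_C, so T_m = (T_H + T_C)/2 = (853.15 + 319.00)/2 = 586.1 K.

T_m ≈ 586.1 K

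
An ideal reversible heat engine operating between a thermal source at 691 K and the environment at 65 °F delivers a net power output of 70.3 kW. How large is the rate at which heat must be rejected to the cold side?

T_C = 65 °F → (65 − 32) × 5/9 = 18.33 °C = 291.48 K.
For a reversible engine, η = 1 − T_C/T_H = 1 − 291.48/691.00 = 0.5782.
Since Q_C/Q_H = T_C/T_H and Q_H = W/η, Q_C = W·T_C/(T_H − T_C) = 70.3 × 291.48/399.52 = 51.29 kW.

Q̇_C ≈ 51.29 kW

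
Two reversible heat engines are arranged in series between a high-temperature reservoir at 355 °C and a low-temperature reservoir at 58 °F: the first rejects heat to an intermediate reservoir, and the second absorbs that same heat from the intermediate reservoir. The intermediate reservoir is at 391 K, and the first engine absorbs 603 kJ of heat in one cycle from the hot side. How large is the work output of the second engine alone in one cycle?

T_H = 355 °C → 355 + 273.15 = 628.15 K.
T_C = 58 °F → (58 − 32) × 5/9 = 14.44 °C = 287.59 K.
Heat entering the second stage: Q_m = Q_H·(T_m/T_H) = 603 × 391.00/628.15 = 375 kJ.
Second-stage efficiency η₂ = 1 − T_C/T_m = 1 − 287.59/391.00 = 0.2645, so W₂ = η₂·Q_m = 99.3 kJ.

W₂ ≈ 99.3 kJ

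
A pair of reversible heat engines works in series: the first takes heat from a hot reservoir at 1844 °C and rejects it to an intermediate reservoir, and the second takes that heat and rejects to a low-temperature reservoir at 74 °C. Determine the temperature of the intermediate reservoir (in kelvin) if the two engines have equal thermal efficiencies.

T_m ≈ 857 K

T_H = 1844 °C → 1844 + 273.15 = 2117.15 K.
T_C = 74 °C → 74 + 273.15 = 347.15 K.
Equal efficiencies require 1 − T_m/T_H = 1 − T_C/T_m, i.e. T_m/T_H = T_C/T_m, so T_m = √(T_H·T_C) = √(2117.15 × 347.15) = 857 K.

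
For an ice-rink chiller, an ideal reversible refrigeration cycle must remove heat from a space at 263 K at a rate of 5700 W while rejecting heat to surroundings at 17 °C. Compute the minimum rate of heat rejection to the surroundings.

T_H = 17 °C → 17 + 273.15 = 290.15 K.
For a reversible cycle Q_H/Q_C = T_H/T_C, so Q_H = Q_C·T_H/T_C = 5700 × 290.15/263.00 = 6288 W.

Q̇_H ≈ 6288 W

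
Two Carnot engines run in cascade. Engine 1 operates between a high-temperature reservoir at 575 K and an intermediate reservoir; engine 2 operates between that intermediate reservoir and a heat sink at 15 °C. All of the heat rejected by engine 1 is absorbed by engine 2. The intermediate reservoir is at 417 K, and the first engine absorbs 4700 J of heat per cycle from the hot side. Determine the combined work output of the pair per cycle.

W_total ≈ 2340 J

T_C = 15 °C → 15 + 273.15 = 288.15 K.
Two reversible stages in series are equivalent to a single Carnot engine between T_H and T_C, so η_total = 1 − T_C/T_H = 1 − 288.15/575.00 = 0.4989.
W_total = η_total · Q_H = 0.4989 × 4700 = 2340 J.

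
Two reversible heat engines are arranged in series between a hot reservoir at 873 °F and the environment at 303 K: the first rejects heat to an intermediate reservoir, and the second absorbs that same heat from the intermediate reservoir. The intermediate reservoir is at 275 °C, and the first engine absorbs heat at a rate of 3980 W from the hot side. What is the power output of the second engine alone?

T_H = 873 °F → (873 − 32) × 5/9 = 467.22 °C = 740.37 K.
T_m = 275 °C → 275 + 273.15 = 548.15 K.
Heat entering the second stage: Q_m = Q_H·(T_m/T_H) = 3980 × 548.15/740.37 = 2947 W.
Second-stage efficiency η₂ = 1 − T_C/T_m = 1 − 303.00/548.15 = 0.4472, so W₂ = η₂·Q_m = 1318 W.

Ẇ₂ ≈ 1318 W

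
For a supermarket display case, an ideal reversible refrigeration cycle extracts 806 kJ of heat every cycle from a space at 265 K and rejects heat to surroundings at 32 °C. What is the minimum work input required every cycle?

T_H = 32 °C → 32 + 273.15 = 305.15 K.
For a reversible refrigerator, COP_R = T_C/(T_H − T_C) = 265.00/40.15 = 6.6002.
W = Q_C/COP_R = 806/6.6002 = 122 kJ.

W_in ≈ 122 kJ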